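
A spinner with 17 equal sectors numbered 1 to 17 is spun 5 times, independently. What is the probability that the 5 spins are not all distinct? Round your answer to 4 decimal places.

P(all 5 different) = 17/17 · 16/17 · ··· · 13/17 ≈ 0.5230.
P(at least two equal) = 1 − 0.5230 = 0.4770.

0.4770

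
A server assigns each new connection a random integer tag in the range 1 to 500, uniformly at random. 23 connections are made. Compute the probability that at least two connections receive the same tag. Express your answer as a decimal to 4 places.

0.4018

It's easier to compute the probability that all 23 are distinct.
P(all distinct) = 500/500 · 499/500 · ··· · 478/500 ≈ 0.5982.
So the probability of at least one match is 1 − 0.5982 = 0.4018.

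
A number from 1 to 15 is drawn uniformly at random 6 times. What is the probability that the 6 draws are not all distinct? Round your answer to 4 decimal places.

0.6836

P(all 6 different) = 15/15 · 14/15 · ··· · 10/15 ≈ 0.3164.
P(at least two equal) = 1 − 0.3164 = 0.6836.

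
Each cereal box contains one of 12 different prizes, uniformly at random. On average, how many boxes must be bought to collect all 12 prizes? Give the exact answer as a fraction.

After i distinct types are collected, each trial gives a new one with probability (12−i)/12, so the expected wait for the next new type is 12/(12−i).
E = 12/12 + 12/11 + 12/10 + 12/9 + 12/8 + 12/7 + 12/6 + 12/5 + 12/4 + 12/3 + 12/2 + 12/1 = 86021/2310.

86021/2310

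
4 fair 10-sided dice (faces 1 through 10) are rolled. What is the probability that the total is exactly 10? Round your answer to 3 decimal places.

There are 10^4 = 10000 equally likely outcomes.
The number of ordered 4-tuples from {1,…,10} summing to 10 is 84.
P(sum = 10) = 84/10000 = 21/2500 ≈ 0.008.

0.008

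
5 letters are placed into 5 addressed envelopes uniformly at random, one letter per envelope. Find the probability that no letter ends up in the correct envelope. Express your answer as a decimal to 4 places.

0.3667

This is the derangement probability: permutations of 5 with no fixed point.
D(5) = 5! · (1 − 1/1! + 1/2! − ··· + (−1)^5/5!) = 44.
P = 44/120 = 11/30 ≈ 0.3667.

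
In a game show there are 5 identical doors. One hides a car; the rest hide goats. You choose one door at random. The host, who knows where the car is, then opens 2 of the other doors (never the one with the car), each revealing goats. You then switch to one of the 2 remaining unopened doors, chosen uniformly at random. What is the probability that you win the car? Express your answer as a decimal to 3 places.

0.400

Your original door holds the car with probability 1/5, so the other 4 collectively hold it with probability 4/5.
The host can always find 2 empty doors to open, so the reveals don't change that 4/5; it is now spread over the 2 remaining unopened doors.
P(win by switching) = (4/5) · (1/2) = 2/5 ≈ 0.400.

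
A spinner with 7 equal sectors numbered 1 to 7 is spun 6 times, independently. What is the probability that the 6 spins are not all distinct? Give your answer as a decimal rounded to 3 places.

P(all 6 different) = 7/7 · 6/7 · ··· · 2/7 ≈ 0.043.
P(at least two equal) = 1 − 0.043 = 0.957.

0.957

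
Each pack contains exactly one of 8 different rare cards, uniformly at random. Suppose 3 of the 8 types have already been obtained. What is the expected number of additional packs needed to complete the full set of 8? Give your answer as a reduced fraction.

Starting from 3 distinct types, each trial gives a new one with probability (8−i)/8 when i types are held, so the wait for the next new type is 8/(8−i).
E = 8/5 + 8/4 + 8/3 + 8/2 + 8/1 = 274/15.

274/15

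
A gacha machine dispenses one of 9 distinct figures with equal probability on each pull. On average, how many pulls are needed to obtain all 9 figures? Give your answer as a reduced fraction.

After i distinct types are collected, each trial gives a new one with probability (9−i)/9, so the expected wait for the next new type is 9/(9−i).
E = 9/9 + 9/8 + 9/7 + 9/6 + 9/5 + 9/4 + 9/3 + 9/2 + 9/1 = 7129/280.

7129/280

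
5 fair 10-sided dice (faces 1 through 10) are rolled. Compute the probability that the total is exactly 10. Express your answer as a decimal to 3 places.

0.001

There are 10^5 = 100000 equally likely outcomes.
The number of ordered 5-tuples from {1,…,10} summing to 10 is 126.
P(sum = 10) = 126/100000 = 63/50000 ≈ 0.001.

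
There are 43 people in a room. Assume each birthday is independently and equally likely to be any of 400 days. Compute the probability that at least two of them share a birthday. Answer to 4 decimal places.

It's easier to compute the probability that all 43 are distinct.
P(all distinct) = 400/400 · 399/400 · ··· · 358/400 ≈ 0.0961.
So the probability of at least one match is 1 − 0.0961 = 0.9039.

0.9039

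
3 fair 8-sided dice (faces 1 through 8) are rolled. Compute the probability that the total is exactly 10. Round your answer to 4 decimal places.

0.0703

There are 8^3 = 512 equally likely outcomes.
The number of ordered 3-tuples from {1,…,8} summing to 10 is 36.
P(sum = 10) = 36/512 = 9/128 ≈ 0.0703.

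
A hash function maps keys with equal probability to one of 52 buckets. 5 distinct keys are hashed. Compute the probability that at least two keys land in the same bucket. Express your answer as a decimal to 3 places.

It's easier to compute the probability that all 5 are distinct.
P(all distinct) = 52/52 · 51/52 · ··· · 48/52 ≈ 0.820.
So the probability of at least one match is 1 − 0.820 = 0.180.

0.180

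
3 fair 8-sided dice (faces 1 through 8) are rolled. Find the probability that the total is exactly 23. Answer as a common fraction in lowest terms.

There are 8^3 = 512 equally likely outcomes.
The number of ordered 3-tuples from {1,…,8} summing to 23 is 3.
P(sum = 23) = 3/512.

3/512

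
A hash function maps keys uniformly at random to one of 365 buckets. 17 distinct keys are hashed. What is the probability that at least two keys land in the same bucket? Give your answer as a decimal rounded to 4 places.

It's easier to compute the probability that all 17 are distinct.
P(all distinct) = 365/365 · 364/365 · ··· · 349/365 ≈ 0.6850.
So the probability of at least one match is 1 − 0.6850 = 0.3150.

0.3150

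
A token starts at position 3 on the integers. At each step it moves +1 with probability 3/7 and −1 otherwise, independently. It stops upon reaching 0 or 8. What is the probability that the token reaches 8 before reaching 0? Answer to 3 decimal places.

0.152

Let r = q/p = (4/7)/(3/7) = 4/3. The recurrence P(i) = p·P(i+1) + q·P(i−1) with P(0)=0, P(8)=1 gives P(i) = (1 − r^i)/(1 − r^8).
P(3) = (1 − (4/3)^3) / (1 − (4/3)^8) = 8991/58975 ≈ 0.152.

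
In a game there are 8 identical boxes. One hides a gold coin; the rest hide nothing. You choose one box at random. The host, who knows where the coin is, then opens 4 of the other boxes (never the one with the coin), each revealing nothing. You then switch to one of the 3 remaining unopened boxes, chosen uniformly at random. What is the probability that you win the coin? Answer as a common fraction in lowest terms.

Your original box holds the coin with probability 1/8, so the other 7 collectively hold it with probability 7/8.
The host can always find 4 empty boxes to open, so the reveals don't change that 7/8; it is now spread over the 3 remaining unopened boxes.
P(win by switching) = (7/8) · (1/3) = 7/24.

7/24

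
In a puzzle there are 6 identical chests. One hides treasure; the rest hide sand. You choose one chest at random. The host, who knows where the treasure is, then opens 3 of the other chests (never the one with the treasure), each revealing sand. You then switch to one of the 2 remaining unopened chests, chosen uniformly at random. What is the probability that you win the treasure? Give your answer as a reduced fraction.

5/12

Your original chest holds the treasure with probability 1/6, so the other 5 collectively hold it with probability 5/6.
The host can always find 3 empty chests to open, so the reveals don't change that 5/6; it is now spread over the 2 remaining unopened chests.
P(win by switching) = (5/6) · (1/2) = 5/12.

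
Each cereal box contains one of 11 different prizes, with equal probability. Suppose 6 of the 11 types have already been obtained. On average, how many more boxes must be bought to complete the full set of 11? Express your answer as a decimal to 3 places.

Starting from 6 distinct types, each trial gives a new one with probability (11−i)/11 when i types are held, so the wait for the next new type is 11/(11−i).
E = 11/5 + 11/4 + 11/3 + 11/2 + 11/1 = 1507/60 ≈ 25.117.

25.117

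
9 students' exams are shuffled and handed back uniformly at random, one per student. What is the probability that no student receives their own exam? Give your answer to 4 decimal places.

This is the derangement probability: permutations of 9 with no fixed point.
D(9) = 9! · (1 − 1/1! + 1/2! − ··· + (−1)^9/9!) = 133496.
P = 133496/362880 = 16687/45360 ≈ 0.3679.

0.3679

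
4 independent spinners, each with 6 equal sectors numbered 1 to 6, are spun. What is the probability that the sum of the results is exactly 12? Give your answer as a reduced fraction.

There are 6^4 = 1296 equally likely outcomes.
The number of ordered 4-tuples from {1,…,6} summing to 12 is 125.
P(sum = 12) = 125/1296.

125/1296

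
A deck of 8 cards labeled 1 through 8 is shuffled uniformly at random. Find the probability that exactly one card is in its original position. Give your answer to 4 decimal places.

Choose which one is fixed: C(8,1) = 8 ways.
The remaining 7 must have no fixed point: D(7) = 1854.
P = 8·1854/40320 = 103/280 ≈ 0.3679.

0.3679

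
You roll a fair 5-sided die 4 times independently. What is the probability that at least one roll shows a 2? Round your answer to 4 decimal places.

0.5904

P(no roll shows a 2) = (4/5)^4 ≈ 0.4096.
P(at least one) = 1 − 0.4096 = 0.5904.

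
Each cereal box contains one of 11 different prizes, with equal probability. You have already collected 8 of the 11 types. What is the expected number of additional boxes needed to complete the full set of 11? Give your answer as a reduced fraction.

121/6

Starting from 8 distinct types, each trial gives a new one with probability (11−i)/11 when i types are held, so the wait for the next new type is 11/(11−i).
E = 11/3 + 11/2 + 11/1 = 121/6.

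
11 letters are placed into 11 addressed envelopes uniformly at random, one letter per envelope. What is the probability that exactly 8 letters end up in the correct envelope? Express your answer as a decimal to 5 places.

Choose which 8 of the 11 are fixed: C(11,8) = 165 ways.
The remaining 3 must have no fixed point: D(3) = 2.
P = 165·2/39916800 = 1/120960 ≈ 0.00001.

0.00001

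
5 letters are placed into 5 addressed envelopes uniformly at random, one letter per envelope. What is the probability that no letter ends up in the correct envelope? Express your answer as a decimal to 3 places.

This is the derangement probability: permutations of 5 with no fixed point.
D(5) = 5! · (1 − 1/1! + 1/2! − ··· + (−1)^5/5!) = 44.
P = 44/120 = 11/30 ≈ 0.367.

0.367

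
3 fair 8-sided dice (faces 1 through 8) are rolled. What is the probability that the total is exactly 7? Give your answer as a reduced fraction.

15/512

There are 8^3 = 512 equally likely outcomes.
The number of ordered 3-tuples from {1,…,8} summing to 7 is 15.
P(sum = 7) = 15/512.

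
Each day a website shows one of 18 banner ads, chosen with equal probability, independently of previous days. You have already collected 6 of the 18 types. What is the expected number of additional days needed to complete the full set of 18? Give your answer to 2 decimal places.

55.86

Starting from 6 distinct types, each trial gives a new one with probability (18−i)/18 when i types are held, so the wait for the next new type is 18/(18−i).
E = 18/12 + 18/11 + 18/10 + 18/9 + 18/8 + 18/7 + 18/6 + 18/5 + 18/4 + 18/3 + 18/2 + 18/1 = 86021/1540 ≈ 55.86.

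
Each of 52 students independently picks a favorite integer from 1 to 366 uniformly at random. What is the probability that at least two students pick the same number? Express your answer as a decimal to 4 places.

It's easier to compute the probability that all 52 are distinct.
P(all distinct) = 366/366 · 365/366 · ··· · 315/366 ≈ 0.0222.
So the probability of at least one match is 1 − 0.0222 = 0.9778.

0.9778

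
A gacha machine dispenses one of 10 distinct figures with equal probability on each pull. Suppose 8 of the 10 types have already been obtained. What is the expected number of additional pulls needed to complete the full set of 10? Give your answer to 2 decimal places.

Starting from 8 distinct types, each trial gives a new one with probability (10−i)/10 when i types are held, so the wait for the next new type is 10/(10−i).
E = 10/2 + 10/1 = 15 ≈ 15.00.

15.00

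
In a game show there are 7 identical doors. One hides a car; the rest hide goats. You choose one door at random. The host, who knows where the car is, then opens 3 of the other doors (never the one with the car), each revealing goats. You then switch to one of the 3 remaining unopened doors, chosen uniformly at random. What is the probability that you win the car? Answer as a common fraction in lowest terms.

Your original door holds the car with probability 1/7, so the other 6 collectively hold it with probability 6/7.
The host can always find 3 empty doors to open, so the reveals don't change that 6/7; it is now spread over the 3 remaining unopened doors.
P(win by switching) = (6/7) · (1/3) = 2/7.

2/7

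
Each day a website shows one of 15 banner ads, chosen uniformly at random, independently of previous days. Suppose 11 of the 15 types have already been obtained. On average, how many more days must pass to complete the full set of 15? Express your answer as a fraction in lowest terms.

125/4

Starting from 11 distinct types, each trial gives a new one with probability (15−i)/15 when i types are held, so the wait for the next new type is 15/(15−i).
E = 15/4 + 15/3 + 15/2 + 15/1 = 125/4.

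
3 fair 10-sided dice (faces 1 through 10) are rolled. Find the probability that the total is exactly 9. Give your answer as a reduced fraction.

7/250

There are 10^3 = 1000 equally likely outcomes.
The number of ordered 3-tuples from {1,…,10} summing to 9 is 28.
P(sum = 9) = 28/1000 = 7/250.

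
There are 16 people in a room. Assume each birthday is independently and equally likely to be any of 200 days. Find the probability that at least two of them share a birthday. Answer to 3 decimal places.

0.460

It's easier to compute the probability that all 16 are distinct.
P(all distinct) = 200/200 · 199/200 · ··· · 185/200 ≈ 0.540.
So the probability of at least one match is 1 − 0.540 = 0.460.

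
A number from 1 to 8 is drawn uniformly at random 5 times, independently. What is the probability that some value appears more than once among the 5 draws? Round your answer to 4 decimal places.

0.7949

P(all 5 different) = 8/8 · 7/8 · ··· · 4/8 ≈ 0.2051.
P(at least two equal) = 1 − 0.2051 = 0.7949.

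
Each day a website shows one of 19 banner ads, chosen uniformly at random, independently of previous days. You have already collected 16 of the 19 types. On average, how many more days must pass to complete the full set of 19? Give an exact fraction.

Starting from 16 distinct types, each trial gives a new one with probability (19−i)/19 when i types are held, so the wait for the next new type is 19/(19−i).
E = 19/3 + 19/2 + 19/1 = 209/6.

209/6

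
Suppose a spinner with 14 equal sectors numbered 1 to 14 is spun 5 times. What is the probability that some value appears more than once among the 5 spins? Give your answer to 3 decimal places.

P(all 5 different) = 14/14 · 13/14 · ··· · 10/14 ≈ 0.447.
P(at least two equal) = 1 − 0.447 = 0.553.

0.553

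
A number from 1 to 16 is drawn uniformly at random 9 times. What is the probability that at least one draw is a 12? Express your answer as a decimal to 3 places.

0.441

P(no draw is a 12) = (15/16)^9 ≈ 0.559.
P(at least one) = 1 − 0.559 = 0.441.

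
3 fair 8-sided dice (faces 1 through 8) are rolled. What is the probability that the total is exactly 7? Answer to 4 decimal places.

0.0293

There are 8^3 = 512 equally likely outcomes.
The number of ordered 3-tuples from {1,…,8} summing to 7 is 15.
P(sum = 7) = 15/512 ≈ 0.0293.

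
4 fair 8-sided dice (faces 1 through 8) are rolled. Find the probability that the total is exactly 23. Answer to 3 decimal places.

0.050

There are 8^4 = 4096 equally likely outcomes.
The number of ordered 4-tuples from {1,…,8} summing to 23 is 204.
P(sum = 23) = 204/4096 = 51/1024 ≈ 0.050.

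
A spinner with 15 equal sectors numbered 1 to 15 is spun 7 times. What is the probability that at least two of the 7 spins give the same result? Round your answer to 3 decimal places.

P(all 7 different) = 15/15 · 14/15 · ··· · 9/15 ≈ 0.190.
P(at least two equal) = 1 − 0.190 = 0.810.

0.810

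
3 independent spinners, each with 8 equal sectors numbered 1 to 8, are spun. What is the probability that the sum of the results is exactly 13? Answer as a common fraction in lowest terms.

3/32

There are 8^3 = 512 equally likely outcomes.
The number of ordered 3-tuples from {1,…,8} summing to 13 is 48.
P(sum = 13) = 48/512 = 3/32.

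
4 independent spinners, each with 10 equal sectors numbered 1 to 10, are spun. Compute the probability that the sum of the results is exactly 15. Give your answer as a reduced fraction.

There are 10^4 = 10000 equally likely outcomes.
The number of ordered 4-tuples from {1,…,10} summing to 15 is 348.
P(sum = 15) = 348/10000 = 87/2500.

87/2500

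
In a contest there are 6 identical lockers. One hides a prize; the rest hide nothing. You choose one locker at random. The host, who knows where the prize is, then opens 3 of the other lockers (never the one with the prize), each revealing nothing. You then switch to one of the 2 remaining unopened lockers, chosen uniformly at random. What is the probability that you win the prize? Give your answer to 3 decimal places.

0.417

Your original locker holds the prize with probability 1/6, so the other 5 collectively hold it with probability 5/6.
The host can always find 3 empty lockers to open, so the reveals don't change that 5/6; it is now spread over the 2 remaining unopened lockers.
P(win by switching) = (5/6) · (1/2) = 5/12 ≈ 0.417.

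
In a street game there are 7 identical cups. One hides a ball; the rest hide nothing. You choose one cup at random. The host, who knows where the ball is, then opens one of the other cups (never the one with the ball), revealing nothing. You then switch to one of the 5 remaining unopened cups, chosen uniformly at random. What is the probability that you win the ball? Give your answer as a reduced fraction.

Your original cup holds the ball with probability 1/7, so the other 6 collectively hold it with probability 6/7.
The host can always find an empty cup to open, so this doesn't change that 6/7; it is now spread over the 5 remaining unopened cups.
P(win by switching) = (6/7) · (1/5) = 6/35.

6/35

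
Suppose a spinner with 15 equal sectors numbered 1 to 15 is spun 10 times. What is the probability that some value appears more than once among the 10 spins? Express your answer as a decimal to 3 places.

P(all 10 different) = 15/15 · 14/15 · ··· · 6/15 ≈ 0.019.
P(at least two equal) = 1 − 0.019 = 0.981.

0.981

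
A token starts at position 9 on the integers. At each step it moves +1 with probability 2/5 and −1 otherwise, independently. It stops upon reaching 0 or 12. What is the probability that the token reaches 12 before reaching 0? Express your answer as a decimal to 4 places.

Let r = q/p = (3/5)/(2/5) = 3/2. The recurrence P(i) = p·P(i+1) + q·P(i−1) with P(0)=0, P(12)=1 gives P(i) = (1 − r^i)/(1 − r^12).
P(9) = (1 − (3/2)^9) / (1 − (3/2)^12) = 8072/27755 ≈ 0.2908.

0.2908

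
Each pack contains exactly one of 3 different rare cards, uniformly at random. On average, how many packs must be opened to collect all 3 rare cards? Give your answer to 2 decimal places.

After i distinct types are collected, each trial gives a new one with probability (3−i)/3, so the expected wait for the next new type is 3/(3−i).
E = 3/3 + 3/2 + 3/1 = 11/2 ≈ 5.50.

5.50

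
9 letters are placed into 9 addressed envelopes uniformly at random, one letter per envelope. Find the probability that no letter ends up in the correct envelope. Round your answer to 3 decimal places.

0.368

This is the derangement probability: permutations of 9 with no fixed point.
D(9) = 9! · (1 − 1/1! + 1/2! − ··· + (−1)^9/9!) = 133496.
P = 133496/362880 = 16687/45360 ≈ 0.368.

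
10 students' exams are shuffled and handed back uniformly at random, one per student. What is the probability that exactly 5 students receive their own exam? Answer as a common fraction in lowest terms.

Choose which 5 of the 10 are fixed: C(10,5) = 252 ways.
The remaining 5 must have no fixed point: D(5) = 44.
P = 252·44/3628800 = 11/3600.

11/3600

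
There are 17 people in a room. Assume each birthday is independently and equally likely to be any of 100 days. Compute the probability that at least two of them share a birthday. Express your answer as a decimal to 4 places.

0.7635

It's easier to compute the probability that all 17 are distinct.
P(all distinct) = 100/100 · 99/100 · ··· · 84/100 ≈ 0.2365.
So the probability of at least one match is 1 − 0.2365 = 0.7635.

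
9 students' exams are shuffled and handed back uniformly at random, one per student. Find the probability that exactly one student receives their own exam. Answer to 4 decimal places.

Choose which one is fixed: C(9,1) = 9 ways.
The remaining 8 must have no fixed point: D(8) = 14833.
P = 9·14833/362880 = 2119/5760 ≈ 0.3679.

0.3679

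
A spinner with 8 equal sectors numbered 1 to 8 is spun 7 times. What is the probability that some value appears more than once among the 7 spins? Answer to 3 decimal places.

0.981

P(all 7 different) = 8/8 · 7/8 · ··· · 2/8 ≈ 0.019.
P(at least two equal) = 1 − 0.019 = 0.981.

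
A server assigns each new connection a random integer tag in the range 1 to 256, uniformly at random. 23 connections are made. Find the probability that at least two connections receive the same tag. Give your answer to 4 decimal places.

It's easier to compute the probability that all 23 are distinct.
P(all distinct) = 256/256 · 255/256 · ··· · 234/256 ≈ 0.3611.
So the probability of at least one match is 1 − 0.3611 = 0.6389.

0.6389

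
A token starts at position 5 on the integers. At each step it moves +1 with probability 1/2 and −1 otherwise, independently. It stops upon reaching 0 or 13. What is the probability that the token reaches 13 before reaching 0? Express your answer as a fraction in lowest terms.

With a fair step, P(i) = ½P(i−1) + ½P(i+1) with P(0)=0, P(13)=1 has the linear solution P(i) = i/13.
P(5) = 5/13.

5/13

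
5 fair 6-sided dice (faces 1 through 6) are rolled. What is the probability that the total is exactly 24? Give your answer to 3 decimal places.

There are 6^5 = 7776 equally likely outcomes.
The number of ordered 5-tuples from {1,…,6} summing to 24 is 205.
P(sum = 24) = 205/7776 ≈ 0.026.

0.026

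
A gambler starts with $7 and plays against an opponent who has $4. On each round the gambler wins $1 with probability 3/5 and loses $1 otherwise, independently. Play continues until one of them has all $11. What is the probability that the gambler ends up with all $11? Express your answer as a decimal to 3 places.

Let r = q/p = (2/5)/(3/5) = 2/3. The recurrence P(i) = p·P(i+1) + q·P(i−1) with P(0)=0, P(11)=1 gives P(i) = (1 − r^i)/(1 − r^11).
P(7) = (1 − (2/3)^7) / (1 − (2/3)^11) = 166779/175099 ≈ 0.952.

0.952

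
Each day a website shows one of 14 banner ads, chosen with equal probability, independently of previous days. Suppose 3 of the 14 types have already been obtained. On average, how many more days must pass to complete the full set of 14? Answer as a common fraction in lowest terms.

Starting from 3 distinct types, each trial gives a new one with probability (14−i)/14 when i types are held, so the wait for the next new type is 14/(14−i).
E = 14/11 + 14/10 + 14/9 + 14/8 + 14/7 + 14/6 + 14/5 + 14/4 + 14/3 + 14/2 + 14/1 = 83711/1980.

83711/1980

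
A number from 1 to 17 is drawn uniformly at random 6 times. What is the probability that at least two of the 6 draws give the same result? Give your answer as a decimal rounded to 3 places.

0.631

P(all 6 different) = 17/17 · 16/17 · ··· · 12/17 ≈ 0.369.
P(at least two equal) = 1 − 0.369 = 0.631.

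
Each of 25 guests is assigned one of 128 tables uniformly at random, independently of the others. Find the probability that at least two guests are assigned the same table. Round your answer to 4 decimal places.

It's easier to compute the probability that all 25 are distinct.
P(all distinct) = 128/128 · 127/128 · ··· · 104/128 ≈ 0.0813.
So the probability of at least one match is 1 − 0.0813 = 0.9187.

0.9187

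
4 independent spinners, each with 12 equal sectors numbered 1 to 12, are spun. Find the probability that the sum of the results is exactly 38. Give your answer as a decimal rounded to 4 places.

There are 12^4 = 20736 equally likely outcomes.
The number of ordered 4-tuples from {1,…,12} summing to 38 is 286.
P(sum = 38) = 286/20736 = 143/10368 ≈ 0.0138.

0.0138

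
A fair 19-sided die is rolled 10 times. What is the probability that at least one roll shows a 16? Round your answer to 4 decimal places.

0.4176

P(no roll shows a 16) = (18/19)^10 ≈ 0.5824.
P(at least one) = 1 − 0.5824 = 0.4176.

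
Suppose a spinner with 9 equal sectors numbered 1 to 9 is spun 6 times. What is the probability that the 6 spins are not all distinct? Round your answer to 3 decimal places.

P(all 6 different) = 9/9 · 8/9 · ··· · 4/9 ≈ 0.114.
P(at least two equal) = 1 − 0.114 = 0.886.

0.886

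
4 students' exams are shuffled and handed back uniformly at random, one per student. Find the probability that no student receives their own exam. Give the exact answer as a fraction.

3/8

This is the derangement probability: permutations of 4 with no fixed point.
D(4) = 4! · (1 − 1/1! + 1/2! − ··· + (−1)^4/4!) = 9.
P = 9/24 = 3/8.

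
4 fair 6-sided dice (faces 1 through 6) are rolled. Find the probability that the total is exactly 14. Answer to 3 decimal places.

0.113

There are 6^4 = 1296 equally likely outcomes.
The number of ordered 4-tuples from {1,…,6} summing to 14 is 146.
P(sum = 14) = 146/1296 = 73/648 ≈ 0.113.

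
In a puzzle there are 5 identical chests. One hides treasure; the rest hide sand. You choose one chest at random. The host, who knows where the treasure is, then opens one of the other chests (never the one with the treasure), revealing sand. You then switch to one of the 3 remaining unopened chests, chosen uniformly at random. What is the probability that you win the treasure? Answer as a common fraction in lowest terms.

Your original chest holds the treasure with probability 1/5, so the other 4 collectively hold it with probability 4/5.
The host can always find an empty chest to open, so this doesn't change that 4/5; it is now spread over the 3 remaining unopened chests.
P(win by switching) = (4/5) · (1/3) = 4/15.

4/15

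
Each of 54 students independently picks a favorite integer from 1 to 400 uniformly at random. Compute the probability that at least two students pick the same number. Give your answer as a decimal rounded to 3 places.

0.976

It's easier to compute the probability that all 54 are distinct.
P(all distinct) = 400/400 · 399/400 · ··· · 347/400 ≈ 0.024.
So the probability of at least one match is 1 − 0.024 = 0.976.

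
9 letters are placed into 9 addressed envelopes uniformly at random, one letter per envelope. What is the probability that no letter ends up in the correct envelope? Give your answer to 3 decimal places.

This is the derangement probability: permutations of 9 with no fixed point.
D(9) = 9! · (1 − 1/1! + 1/2! − ··· + (−1)^9/9!) = 133496.
P = 133496/362880 = 16687/45360 ≈ 0.368.

0.368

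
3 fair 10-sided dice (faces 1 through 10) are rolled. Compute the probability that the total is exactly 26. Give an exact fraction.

There are 10^3 = 1000 equally likely outcomes.
The number of ordered 3-tuples from {1,…,10} summing to 26 is 15.
P(sum = 26) = 15/1000 = 3/200.

3/200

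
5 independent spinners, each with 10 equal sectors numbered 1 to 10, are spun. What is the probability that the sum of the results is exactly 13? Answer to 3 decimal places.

There are 10^5 = 100000 equally likely outcomes.
The number of ordered 5-tuples from {1,…,10} summing to 13 is 495.
P(sum = 13) = 495/100000 = 99/20000 ≈ 0.005.

0.005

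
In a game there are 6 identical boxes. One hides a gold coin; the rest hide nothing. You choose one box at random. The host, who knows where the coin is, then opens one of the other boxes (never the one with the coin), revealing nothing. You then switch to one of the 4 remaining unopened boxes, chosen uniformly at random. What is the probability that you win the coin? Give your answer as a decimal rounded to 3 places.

Your original box holds the coin with probability 1/6, so the other 5 collectively hold it with probability 5/6.
The host can always find an empty box to open, so this doesn't change that 5/6; it is now spread over the 4 remaining unopened boxes.
P(win by switching) = (5/6) · (1/4) = 5/24 ≈ 0.208.

0.208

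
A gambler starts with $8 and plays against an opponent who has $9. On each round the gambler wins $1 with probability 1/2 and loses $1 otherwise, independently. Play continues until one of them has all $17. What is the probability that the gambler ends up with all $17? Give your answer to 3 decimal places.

With a fair step, P(i) = ½P(i−1) + ½P(i+1) with P(0)=0, P(17)=1 has the linear solution P(i) = i/17.
P(8) = 8/17 ≈ 0.471.

0.471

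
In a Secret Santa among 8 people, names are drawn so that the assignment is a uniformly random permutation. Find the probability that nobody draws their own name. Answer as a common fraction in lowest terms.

2119/5760

This is the derangement probability: permutations of 8 with no fixed point.
D(8) = 8! · (1 − 1/1! + 1/2! − ··· + (−1)^8/8!) = 14833.
P = 14833/40320 = 2119/5760.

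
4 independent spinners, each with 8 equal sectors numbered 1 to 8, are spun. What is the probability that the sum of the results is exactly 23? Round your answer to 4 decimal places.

There are 8^4 = 4096 equally likely outcomes.
The number of ordered 4-tuples from {1,…,8} summing to 23 is 204.
P(sum = 23) = 204/4096 = 51/1024 ≈ 0.0498.

0.0498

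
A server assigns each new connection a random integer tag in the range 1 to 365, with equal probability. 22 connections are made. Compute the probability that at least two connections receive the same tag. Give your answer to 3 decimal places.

0.476

It's easier to compute the probability that all 22 are distinct.
P(all distinct) = 365/365 · 364/365 · ··· · 344/365 ≈ 0.524.
So the probability of at least one match is 1 − 0.524 = 0.476.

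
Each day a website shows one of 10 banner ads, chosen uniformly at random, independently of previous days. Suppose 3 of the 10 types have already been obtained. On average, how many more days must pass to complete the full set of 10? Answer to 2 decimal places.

Starting from 3 distinct types, each trial gives a new one with probability (10−i)/10 when i types are held, so the wait for the next new type is 10/(10−i).
E = 10/7 + 10/6 + 10/5 + 10/4 + 10/3 + 10/2 + 10/1 = 363/14 ≈ 25.93.

25.93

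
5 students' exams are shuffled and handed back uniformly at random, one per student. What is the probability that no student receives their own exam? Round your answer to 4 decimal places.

This is the derangement probability: permutations of 5 with no fixed point.
D(5) = 5! · (1 − 1/1! + 1/2! − ··· + (−1)^5/5!) = 44.
P = 44/120 = 11/30 ≈ 0.3667.

0.3667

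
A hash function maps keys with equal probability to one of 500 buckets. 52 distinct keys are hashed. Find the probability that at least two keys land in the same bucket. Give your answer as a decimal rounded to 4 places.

It's easier to compute the probability that all 52 are distinct.
P(all distinct) = 500/500 · 499/500 · ··· · 449/500 ≈ 0.0641.
So the probability of at least one match is 1 − 0.0641 = 0.9359.

0.9359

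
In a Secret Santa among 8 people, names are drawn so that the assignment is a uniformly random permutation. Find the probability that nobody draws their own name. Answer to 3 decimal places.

0.368

This is the derangement probability: permutations of 8 with no fixed point.
D(8) = 8! · (1 − 1/1! + 1/2! − ··· + (−1)^8/8!) = 14833.
P = 14833/40320 = 2119/5760 ≈ 0.368.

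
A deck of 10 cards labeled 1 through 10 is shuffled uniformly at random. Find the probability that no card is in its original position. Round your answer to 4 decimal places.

This is the derangement probability: permutations of 10 with no fixed point.
D(10) = 10! · (1 − 1/1! + 1/2! − ··· + (−1)^10/10!) = 1334961.
P = 1334961/3628800 = 16481/44800 ≈ 0.3679.

0.3679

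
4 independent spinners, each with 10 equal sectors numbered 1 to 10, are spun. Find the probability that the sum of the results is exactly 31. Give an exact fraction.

There are 10^4 = 10000 equally likely outcomes.
The number of ordered 4-tuples from {1,…,10} summing to 31 is 220.
P(sum = 31) = 220/10000 = 11/500.

11/500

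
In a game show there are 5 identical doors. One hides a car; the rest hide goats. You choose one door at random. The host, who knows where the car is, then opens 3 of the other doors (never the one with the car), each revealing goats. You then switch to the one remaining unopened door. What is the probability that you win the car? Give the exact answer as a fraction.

Your original door holds the car with probability 1/5, so the other 4 collectively hold it with probability 4/5.
The host can always find 3 empty doors to open, so the reveals don't change that 4/5; it is now spread over the 1 remaining unopened door.
P(win by switching) = (4/5) · (1/1) = 4/5.

4/5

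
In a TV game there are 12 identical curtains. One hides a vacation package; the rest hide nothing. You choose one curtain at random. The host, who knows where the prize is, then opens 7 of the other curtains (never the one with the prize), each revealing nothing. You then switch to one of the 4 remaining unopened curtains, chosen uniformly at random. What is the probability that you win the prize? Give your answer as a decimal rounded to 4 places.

Your original curtain holds the prize with probability 1/12, so the other 11 collectively hold it with probability 11/12.
The host can always find 7 empty curtains to open, so the reveals don't change that 11/12; it is now spread over the 4 remaining unopened curtains.
P(win by switching) = (11/12) · (1/4) = 11/48 ≈ 0.2292.

0.2292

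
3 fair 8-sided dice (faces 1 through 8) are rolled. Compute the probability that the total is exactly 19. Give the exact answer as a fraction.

There are 8^3 = 512 equally likely outcomes.
The number of ordered 3-tuples from {1,…,8} summing to 19 is 21.
P(sum = 19) = 21/512.

21/512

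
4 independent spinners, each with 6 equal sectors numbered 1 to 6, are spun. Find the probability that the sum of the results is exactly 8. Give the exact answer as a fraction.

There are 6^4 = 1296 equally likely outcomes.
The number of ordered 4-tuples from {1,…,6} summing to 8 is 35.
P(sum = 8) = 35/1296.

35/1296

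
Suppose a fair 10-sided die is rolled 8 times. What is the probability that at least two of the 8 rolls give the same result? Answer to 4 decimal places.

0.9819

P(all 8 different) = 10/10 · 9/10 · ··· · 3/10 ≈ 0.0181.
P(at least two equal) = 1 − 0.0181 = 0.9819.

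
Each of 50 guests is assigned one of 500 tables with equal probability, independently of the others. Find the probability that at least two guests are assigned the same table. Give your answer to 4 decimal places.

It's easier to compute the probability that all 50 are distinct.
P(all distinct) = 500/500 · 499/500 · ··· · 451/500 ≈ 0.0793.
So the probability of at least one match is 1 − 0.0793 = 0.9207.

0.9207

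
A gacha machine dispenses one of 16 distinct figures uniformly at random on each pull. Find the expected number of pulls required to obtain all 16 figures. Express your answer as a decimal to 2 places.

After i distinct types are collected, each trial gives a new one with probability (16−i)/16, so the expected wait for the next new type is 16/(16−i).
E = 16/16 + 16/15 + 16/14 + 16/13 + 16/12 + 16/11 + 16/10 + 16/9 + 16/8 + 16/7 + 16/6 + 16/5 + 16/4 + 16/3 + 16/2 + 16/1 = 2436559/45045 ≈ 54.09.

54.09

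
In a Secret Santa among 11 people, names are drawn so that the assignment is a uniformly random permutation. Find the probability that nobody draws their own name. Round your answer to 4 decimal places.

This is the derangement probability: permutations of 11 with no fixed point.
D(11) = 11! · (1 − 1/1! + 1/2! − ··· + (−1)^11/11!) = 14684570.
P = 14684570/39916800 = 1468457/3991680 ≈ 0.3679.

0.3679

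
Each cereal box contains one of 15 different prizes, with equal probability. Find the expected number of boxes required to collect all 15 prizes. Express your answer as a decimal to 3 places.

After i distinct types are collected, each trial gives a new one with probability (15−i)/15, so the expected wait for the next new type is 15/(15−i).
E = 15/15 + 15/14 + 15/13 + 15/12 + 15/11 + 15/10 + 15/9 + 15/8 + 15/7 + 15/6 + 15/5 + 15/4 + 15/3 + 15/2 + 15/1 = 1195757/24024 ≈ 49.773.

49.773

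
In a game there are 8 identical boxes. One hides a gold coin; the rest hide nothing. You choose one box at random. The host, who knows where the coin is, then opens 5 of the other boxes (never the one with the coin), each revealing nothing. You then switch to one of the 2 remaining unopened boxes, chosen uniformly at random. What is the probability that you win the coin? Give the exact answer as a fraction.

Your original box holds the coin with probability 1/8, so the other 7 collectively hold it with probability 7/8.
The host can always find 5 empty boxes to open, so the reveals don't change that 7/8; it is now spread over the 2 remaining unopened boxes.
P(win by switching) = (7/8) · (1/2) = 7/16.

7/16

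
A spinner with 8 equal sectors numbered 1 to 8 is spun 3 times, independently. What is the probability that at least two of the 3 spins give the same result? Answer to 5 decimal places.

P(all 3 different) = 8/8 · 7/8 · ··· · 6/8 ≈ 0.65625.
P(at least two equal) = 1 − 0.65625 = 0.34375.

0.34375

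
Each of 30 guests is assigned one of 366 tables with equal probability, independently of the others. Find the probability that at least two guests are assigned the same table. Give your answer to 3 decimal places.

It's easier to compute the probability that all 30 are distinct.
P(all distinct) = 366/366 · 365/366 · ··· · 337/366 ≈ 0.295.
So the probability of at least one match is 1 − 0.295 = 0.705.

0.705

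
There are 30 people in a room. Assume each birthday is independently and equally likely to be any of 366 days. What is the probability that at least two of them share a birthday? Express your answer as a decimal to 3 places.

0.705

It's easier to compute the probability that all 30 are distinct.
P(all distinct) = 366/366 · 365/366 · ··· · 337/366 ≈ 0.295.
So the probability of at least one match is 1 − 0.295 = 0.705.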